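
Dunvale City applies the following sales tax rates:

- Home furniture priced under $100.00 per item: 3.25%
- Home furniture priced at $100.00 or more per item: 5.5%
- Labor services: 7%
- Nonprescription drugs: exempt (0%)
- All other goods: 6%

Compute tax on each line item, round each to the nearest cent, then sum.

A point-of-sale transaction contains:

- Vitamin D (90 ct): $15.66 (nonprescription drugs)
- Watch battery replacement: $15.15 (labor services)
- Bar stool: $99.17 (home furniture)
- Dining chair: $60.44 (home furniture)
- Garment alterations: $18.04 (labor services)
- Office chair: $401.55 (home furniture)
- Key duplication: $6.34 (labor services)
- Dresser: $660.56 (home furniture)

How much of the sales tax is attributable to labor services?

$2.76

Watch battery replacement $15.15: labor services → 7% → $1.06
Garment alterations $18.04: labor services → 7% → $1.26
Key duplication $6.34: labor services → 7% → $0.44
Tax on labor services = $1.06 + $1.26 + $0.44 = $2.76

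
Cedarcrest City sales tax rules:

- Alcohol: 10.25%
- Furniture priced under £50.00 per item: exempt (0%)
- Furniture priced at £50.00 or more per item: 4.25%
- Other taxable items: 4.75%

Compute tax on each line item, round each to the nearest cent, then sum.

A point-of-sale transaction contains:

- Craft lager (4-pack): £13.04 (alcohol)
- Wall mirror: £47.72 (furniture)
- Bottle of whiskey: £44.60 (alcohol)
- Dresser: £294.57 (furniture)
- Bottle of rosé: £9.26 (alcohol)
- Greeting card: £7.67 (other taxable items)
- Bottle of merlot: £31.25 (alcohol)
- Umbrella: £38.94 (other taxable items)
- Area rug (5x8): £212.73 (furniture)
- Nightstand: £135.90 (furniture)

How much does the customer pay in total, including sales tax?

£875.29

Craft lager (4-pack) £13.04: alcohol → 10.25% → £1.34
Wall mirror £47.72: furniture, under £50.00 → 0% → £0.00
Bottle of whiskey £44.60: alcohol → 10.25% → £4.57
Dresser £294.57: furniture, £50.00 or more → 4.25% → £12.52
Bottle of rosé £9.26: alcohol → 10.25% → £0.95
Greeting card £7.67: other taxable items → 4.75% → £0.36
Bottle of merlot £31.25: alcohol → 10.25% → £3.20
Umbrella £38.94: other taxable items → 4.75% → £1.85
Area rug (5x8) £212.73: furniture, £50.00 or more → 4.25% → £9.04
Nightstand £135.90: furniture, £50.00 or more → 4.25% → £5.78
Subtotal = £835.68; tax = £39.61; total due = £875.29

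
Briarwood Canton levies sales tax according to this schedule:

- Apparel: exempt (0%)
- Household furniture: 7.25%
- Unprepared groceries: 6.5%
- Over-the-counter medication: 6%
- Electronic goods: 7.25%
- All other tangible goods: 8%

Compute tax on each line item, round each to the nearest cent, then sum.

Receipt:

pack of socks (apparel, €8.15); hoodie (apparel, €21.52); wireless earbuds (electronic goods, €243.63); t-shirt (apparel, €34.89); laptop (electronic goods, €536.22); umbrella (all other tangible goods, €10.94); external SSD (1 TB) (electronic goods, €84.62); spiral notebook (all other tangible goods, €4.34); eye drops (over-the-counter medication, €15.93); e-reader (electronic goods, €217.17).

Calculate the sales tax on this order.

€80.60

Pack of socks €8.15: apparel → 0% → €0.00
Hoodie €21.52: apparel → 0% → €0.00
Wireless earbuds €243.63: electronic goods → 7.25% → €17.66
T-shirt €34.89: apparel → 0% → €0.00
Laptop €536.22: electronic goods → 7.25% → €38.88
Umbrella €10.94: all other tangible goods → 8% → €0.88
External SSD (1 TB) €84.62: electronic goods → 7.25% → €6.13
Spiral notebook €4.34: all other tangible goods → 8% → €0.35
Eye drops €15.93: over-the-counter medication → 6% → €0.96
E-reader €217.17: electronic goods → 7.25% → €15.74
Total tax = €17.66 + €38.88 + €0.88 + €6.13 + €0.35 + €0.96 + €15.74 = €80.60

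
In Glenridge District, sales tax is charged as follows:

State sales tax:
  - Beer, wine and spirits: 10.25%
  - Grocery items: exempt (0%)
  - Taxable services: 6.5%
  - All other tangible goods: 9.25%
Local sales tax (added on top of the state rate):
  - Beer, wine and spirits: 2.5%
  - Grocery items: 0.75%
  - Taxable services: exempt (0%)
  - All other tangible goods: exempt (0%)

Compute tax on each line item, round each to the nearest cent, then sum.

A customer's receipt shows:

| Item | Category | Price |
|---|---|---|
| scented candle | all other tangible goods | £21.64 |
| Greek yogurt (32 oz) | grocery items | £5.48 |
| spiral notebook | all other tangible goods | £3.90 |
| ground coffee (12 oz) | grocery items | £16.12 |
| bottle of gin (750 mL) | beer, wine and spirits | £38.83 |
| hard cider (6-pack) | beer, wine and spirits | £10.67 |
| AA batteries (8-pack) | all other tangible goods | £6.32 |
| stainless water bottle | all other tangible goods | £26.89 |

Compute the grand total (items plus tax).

Scented candle £21.64: all other tangible goods → 9.25% + 0% local = 9.25% → £2.00
Greek yogurt (32 oz) £5.48: grocery items → 0% + 0.75% local = 0.75% → £0.04
Spiral notebook £3.90: all other tangible goods → 9.25% + 0% local = 9.25% → £0.36
Ground coffee (12 oz) £16.12: grocery items → 0% + 0.75% local = 0.75% → £0.12
Bottle of gin (750 mL) £38.83: beer, wine and spirits → 10.25% + 2.5% local = 12.75% → £4.95
Hard cider (6-pack) £10.67: beer, wine and spirits → 10.25% + 2.5% local = 12.75% → £1.36
AA batteries (8-pack) £6.32: all other tangible goods → 9.25% + 0% local = 9.25% → £0.58
Stainless water bottle £26.89: all other tangible goods → 9.25% + 0% local = 9.25% → £2.49
Subtotal = £129.85; tax = £11.90; total due = £141.75

£141.75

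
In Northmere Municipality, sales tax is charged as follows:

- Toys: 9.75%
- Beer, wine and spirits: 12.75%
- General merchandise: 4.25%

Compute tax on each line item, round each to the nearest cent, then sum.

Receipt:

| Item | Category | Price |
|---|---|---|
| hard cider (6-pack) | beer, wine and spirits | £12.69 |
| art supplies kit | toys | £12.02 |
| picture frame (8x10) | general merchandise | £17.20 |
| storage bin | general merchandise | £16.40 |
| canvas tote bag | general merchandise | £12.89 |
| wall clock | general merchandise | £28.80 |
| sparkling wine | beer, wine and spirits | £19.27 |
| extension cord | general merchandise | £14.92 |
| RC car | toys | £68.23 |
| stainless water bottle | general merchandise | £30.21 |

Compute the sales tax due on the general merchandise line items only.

Picture frame (8x10) £17.20: general merchandise → 4.25% → £0.73
Storage bin £16.40: general merchandise → 4.25% → £0.70
Canvas tote bag £12.89: general merchandise → 4.25% → £0.55
Wall clock £28.80: general merchandise → 4.25% → £1.22
Extension cord £14.92: general merchandise → 4.25% → £0.63
Stainless water bottle £30.21: general merchandise → 4.25% → £1.28
Tax on general merchandise = £0.73 + £0.70 + £0.55 + £1.22 + £0.63 + £1.28 = £5.11

£5.11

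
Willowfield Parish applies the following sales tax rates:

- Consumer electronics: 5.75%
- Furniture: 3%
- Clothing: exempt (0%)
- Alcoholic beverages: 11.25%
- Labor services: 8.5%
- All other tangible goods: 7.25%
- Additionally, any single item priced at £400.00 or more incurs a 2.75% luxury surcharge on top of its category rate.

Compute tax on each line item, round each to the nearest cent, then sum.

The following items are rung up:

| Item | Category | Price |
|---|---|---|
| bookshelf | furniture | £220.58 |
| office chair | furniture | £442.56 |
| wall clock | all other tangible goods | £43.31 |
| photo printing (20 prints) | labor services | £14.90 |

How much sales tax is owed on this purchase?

Bookshelf £220.58: furniture → 3% → £6.62
Office chair £442.56: furniture → 3% + 2.75% surcharge = 5.75% → £25.45
Wall clock £43.31: all other tangible goods → 7.25% → £3.14
Photo printing (20 prints) £14.90: labor services → 8.5% → £1.27
Total tax = £6.62 + £25.45 + £3.14 + £1.27 = £36.48

£36.48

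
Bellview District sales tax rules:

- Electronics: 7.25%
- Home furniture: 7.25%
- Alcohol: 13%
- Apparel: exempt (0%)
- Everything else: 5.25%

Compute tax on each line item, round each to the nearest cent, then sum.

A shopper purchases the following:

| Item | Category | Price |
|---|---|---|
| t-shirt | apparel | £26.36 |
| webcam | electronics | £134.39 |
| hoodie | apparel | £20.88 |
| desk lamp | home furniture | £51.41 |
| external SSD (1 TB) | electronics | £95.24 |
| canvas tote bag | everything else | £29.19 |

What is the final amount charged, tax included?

£379.37

T-shirt £26.36: apparel → 0% → £0.00
Webcam £134.39: electronics → 7.25% → £9.74
Hoodie £20.88: apparel → 0% → £0.00
Desk lamp £51.41: home furniture → 7.25% → £3.73
External SSD (1 TB) £95.24: electronics → 7.25% → £6.90
Canvas tote bag £29.19: everything else → 5.25% → £1.53
Subtotal = £357.47; tax = £21.90; total due = £379.37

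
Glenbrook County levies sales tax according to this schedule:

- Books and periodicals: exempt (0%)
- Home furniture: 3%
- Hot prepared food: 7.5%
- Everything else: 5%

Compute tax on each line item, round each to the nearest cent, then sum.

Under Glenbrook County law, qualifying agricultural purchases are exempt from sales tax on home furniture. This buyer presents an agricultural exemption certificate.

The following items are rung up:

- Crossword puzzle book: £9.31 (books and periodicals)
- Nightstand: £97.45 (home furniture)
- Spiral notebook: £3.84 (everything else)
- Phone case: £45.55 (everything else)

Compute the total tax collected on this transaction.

£2.47

Crossword puzzle book £9.31: books and periodicals → 0% → £0.00
Nightstand £97.45: home furniture, buyer-exempt → 0% → £0.00
Spiral notebook £3.84: everything else → 5% → £0.19
Phone case £45.55: everything else → 5% → £2.28
Total tax = £0.19 + £2.28 = £2.47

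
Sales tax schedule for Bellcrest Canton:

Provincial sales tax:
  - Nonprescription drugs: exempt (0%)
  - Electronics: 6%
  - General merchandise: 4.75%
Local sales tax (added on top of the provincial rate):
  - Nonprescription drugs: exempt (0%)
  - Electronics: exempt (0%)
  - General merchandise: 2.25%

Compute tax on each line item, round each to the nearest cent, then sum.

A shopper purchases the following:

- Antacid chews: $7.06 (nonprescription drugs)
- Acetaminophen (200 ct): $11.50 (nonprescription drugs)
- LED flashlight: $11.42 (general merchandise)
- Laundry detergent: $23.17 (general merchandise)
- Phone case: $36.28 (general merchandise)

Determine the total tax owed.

$4.96

Antacid chews $7.06: nonprescription drugs → 0% + 0% local = 0% → $0.00
Acetaminophen (200 ct) $11.50: nonprescription drugs → 0% + 0% local = 0% → $0.00
LED flashlight $11.42: general merchandise → 4.75% + 2.25% local = 7% → $0.80
Laundry detergent $23.17: general merchandise → 4.75% + 2.25% local = 7% → $1.62
Phone case $36.28: general merchandise → 4.75% + 2.25% local = 7% → $2.54
Total tax = $0.80 + $1.62 + $2.54 = $4.96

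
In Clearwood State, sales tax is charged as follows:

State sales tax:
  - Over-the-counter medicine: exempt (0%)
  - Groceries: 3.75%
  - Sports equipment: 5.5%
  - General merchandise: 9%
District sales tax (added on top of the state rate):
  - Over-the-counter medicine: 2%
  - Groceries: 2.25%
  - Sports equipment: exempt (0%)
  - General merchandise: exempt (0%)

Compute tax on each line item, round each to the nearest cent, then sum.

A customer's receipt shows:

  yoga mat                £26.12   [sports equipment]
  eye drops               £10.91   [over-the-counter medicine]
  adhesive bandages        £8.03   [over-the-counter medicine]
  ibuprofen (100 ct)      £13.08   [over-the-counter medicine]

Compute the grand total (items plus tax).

Yoga mat £26.12: sports equipment → 5.5% + 0% district = 5.5% → £1.44
Eye drops £10.91: over-the-counter medicine → 0% + 2% district = 2% → £0.22
Adhesive bandages £8.03: over-the-counter medicine → 0% + 2% district = 2% → £0.16
Ibuprofen (100 ct) £13.08: over-the-counter medicine → 0% + 2% district = 2% → £0.26
Subtotal = £58.14; tax = £2.08; total due = £60.22

£60.22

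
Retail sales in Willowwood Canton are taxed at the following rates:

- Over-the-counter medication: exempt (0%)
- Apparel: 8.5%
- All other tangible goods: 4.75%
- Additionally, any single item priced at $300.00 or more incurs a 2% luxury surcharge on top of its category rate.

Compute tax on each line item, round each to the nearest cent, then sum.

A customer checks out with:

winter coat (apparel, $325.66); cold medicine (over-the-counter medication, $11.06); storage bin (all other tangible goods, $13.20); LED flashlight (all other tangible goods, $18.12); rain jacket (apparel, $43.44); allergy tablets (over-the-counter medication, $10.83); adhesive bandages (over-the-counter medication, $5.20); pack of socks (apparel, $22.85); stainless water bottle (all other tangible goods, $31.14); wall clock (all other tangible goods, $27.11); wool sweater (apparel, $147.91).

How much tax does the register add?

Winter coat $325.66: apparel → 8.5% + 2% surcharge = 10.5% → $34.19
Cold medicine $11.06: over-the-counter medication → 0% → $0.00
Storage bin $13.20: all other tangible goods → 4.75% → $0.63
LED flashlight $18.12: all other tangible goods → 4.75% → $0.86
Rain jacket $43.44: apparel → 8.5% → $3.69
Allergy tablets $10.83: over-the-counter medication → 0% → $0.00
Adhesive bandages $5.20: over-the-counter medication → 0% → $0.00
Pack of socks $22.85: apparel → 8.5% → $1.94
Stainless water bottle $31.14: all other tangible goods → 4.75% → $1.48
Wall clock $27.11: all other tangible goods → 4.75% → $1.29
Wool sweater $147.91: apparel → 8.5% → $12.57
Total tax = $34.19 + $0.63 + $0.86 + $3.69 + $1.94 + $1.48 + $1.29 + $12.57 = $56.65

$56.65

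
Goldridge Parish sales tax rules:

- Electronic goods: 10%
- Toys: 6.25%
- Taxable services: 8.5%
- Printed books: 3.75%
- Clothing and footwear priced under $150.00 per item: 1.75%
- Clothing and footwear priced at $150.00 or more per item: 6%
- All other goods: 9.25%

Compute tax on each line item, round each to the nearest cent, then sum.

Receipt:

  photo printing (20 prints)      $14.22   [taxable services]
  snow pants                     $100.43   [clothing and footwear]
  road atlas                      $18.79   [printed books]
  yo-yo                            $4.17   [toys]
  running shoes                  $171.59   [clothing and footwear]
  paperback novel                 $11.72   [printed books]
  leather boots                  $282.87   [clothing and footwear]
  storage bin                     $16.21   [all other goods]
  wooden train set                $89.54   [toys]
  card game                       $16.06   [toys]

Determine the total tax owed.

Photo printing (20 prints) $14.22: taxable services → 8.5% → $1.21
Snow pants $100.43: clothing and footwear, under $150.00 → 1.75% → $1.76
Road atlas $18.79: printed books → 3.75% → $0.70
Yo-yo $4.17: toys → 6.25% → $0.26
Running shoes $171.59: clothing and footwear, $150.00 or more → 6% → $10.30
Paperback novel $11.72: printed books → 3.75% → $0.44
Leather boots $282.87: clothing and footwear, $150.00 or more → 6% → $16.97
Storage bin $16.21: all other goods → 9.25% → $1.50
Wooden train set $89.54: toys → 6.25% → $5.60
Card game $16.06: toys → 6.25% → $1.00
Total tax = $1.21 + $1.76 + $0.70 + $0.26 + $10.30 + $0.44 + $16.97 + $1.50 + $5.60 + $1.00 = $39.74

$39.74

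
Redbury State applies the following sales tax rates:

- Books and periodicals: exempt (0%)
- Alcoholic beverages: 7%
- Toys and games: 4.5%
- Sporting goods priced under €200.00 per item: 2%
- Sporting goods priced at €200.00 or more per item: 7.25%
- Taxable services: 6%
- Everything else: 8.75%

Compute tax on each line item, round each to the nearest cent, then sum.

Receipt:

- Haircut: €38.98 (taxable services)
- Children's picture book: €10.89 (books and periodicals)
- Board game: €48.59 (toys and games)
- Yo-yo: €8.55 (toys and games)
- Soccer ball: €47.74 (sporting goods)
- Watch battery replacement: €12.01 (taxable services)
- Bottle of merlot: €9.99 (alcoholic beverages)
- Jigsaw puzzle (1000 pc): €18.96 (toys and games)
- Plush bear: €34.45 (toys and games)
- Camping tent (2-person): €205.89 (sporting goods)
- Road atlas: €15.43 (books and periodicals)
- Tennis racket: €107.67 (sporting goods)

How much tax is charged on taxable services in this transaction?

Haircut €38.98: taxable services → 6% → €2.34
Watch battery replacement €12.01: taxable services → 6% → €0.72
Tax on taxable services = €2.34 + €0.72 = €3.06

€3.06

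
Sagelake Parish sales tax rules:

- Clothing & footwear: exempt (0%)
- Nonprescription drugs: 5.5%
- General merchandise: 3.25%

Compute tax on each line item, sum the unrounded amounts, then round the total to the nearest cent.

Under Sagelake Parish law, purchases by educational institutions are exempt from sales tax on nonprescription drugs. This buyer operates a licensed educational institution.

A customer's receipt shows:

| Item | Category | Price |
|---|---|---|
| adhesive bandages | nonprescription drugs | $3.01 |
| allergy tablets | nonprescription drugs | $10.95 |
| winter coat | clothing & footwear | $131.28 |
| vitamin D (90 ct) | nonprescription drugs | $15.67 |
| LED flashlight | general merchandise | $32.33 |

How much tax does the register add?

$1.05

Adhesive bandages $3.01: nonprescription drugs, buyer-exempt → 0% → $0.00
Allergy tablets $10.95: nonprescription drugs, buyer-exempt → 0% → $0.00
Winter coat $131.28: clothing & footwear → 0% → $0.00
Vitamin D (90 ct) $15.67: nonprescription drugs, buyer-exempt → 0% → $0.00
LED flashlight $32.33: general merchandise → 3.25% → $1.050725
Unrounded tax sum = $1.050725 → $1.05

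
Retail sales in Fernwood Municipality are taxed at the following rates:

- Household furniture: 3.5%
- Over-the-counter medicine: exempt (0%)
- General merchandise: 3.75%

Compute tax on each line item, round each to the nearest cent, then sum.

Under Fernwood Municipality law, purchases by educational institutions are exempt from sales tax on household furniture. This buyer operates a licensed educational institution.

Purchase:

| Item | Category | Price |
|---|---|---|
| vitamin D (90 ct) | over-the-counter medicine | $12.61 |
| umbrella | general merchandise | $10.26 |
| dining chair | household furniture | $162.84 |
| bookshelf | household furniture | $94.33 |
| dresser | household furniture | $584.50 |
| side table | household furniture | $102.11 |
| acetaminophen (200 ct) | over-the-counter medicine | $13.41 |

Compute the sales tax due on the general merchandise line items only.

Umbrella $10.26: general merchandise → 3.75% → $0.38
Tax on general merchandise = $0.38

$0.38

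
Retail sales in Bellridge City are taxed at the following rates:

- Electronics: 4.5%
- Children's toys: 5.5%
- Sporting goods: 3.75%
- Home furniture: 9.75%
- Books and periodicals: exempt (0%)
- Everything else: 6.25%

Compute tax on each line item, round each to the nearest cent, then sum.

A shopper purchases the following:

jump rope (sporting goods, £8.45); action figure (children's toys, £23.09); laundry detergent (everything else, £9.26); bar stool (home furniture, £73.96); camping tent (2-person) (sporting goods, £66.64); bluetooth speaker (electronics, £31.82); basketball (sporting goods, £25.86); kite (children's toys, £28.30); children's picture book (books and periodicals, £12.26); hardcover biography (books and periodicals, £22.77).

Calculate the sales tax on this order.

Jump rope £8.45: sporting goods → 3.75% → £0.32
Action figure £23.09: children's toys → 5.5% → £1.27
Laundry detergent £9.26: everything else → 6.25% → £0.58
Bar stool £73.96: home furniture → 9.75% → £7.21
Camping tent (2-person) £66.64: sporting goods → 3.75% → £2.50
Bluetooth speaker £31.82: electronics → 4.5% → £1.43
Basketball £25.86: sporting goods → 3.75% → £0.97
Kite £28.30: children's toys → 5.5% → £1.56
Children's picture book £12.26: books and periodicals → 0% → £0.00
Hardcover biography £22.77: books and periodicals → 0% → £0.00
Total tax = £0.32 + £1.27 + £0.58 + £7.21 + £2.50 + £1.43 + £0.97 + £1.56 = £15.84

£15.84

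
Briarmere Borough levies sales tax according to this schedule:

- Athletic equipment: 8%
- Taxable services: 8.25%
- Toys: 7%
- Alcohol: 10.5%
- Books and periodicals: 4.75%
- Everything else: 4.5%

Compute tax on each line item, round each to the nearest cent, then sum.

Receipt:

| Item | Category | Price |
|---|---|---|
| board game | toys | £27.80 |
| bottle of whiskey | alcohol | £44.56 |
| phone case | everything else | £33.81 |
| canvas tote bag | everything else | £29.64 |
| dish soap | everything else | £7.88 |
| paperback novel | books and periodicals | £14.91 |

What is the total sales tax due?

Board game £27.80: toys → 7% → £1.95
Bottle of whiskey £44.56: alcohol → 10.5% → £4.68
Phone case £33.81: everything else → 4.5% → £1.52
Canvas tote bag £29.64: everything else → 4.5% → £1.33
Dish soap £7.88: everything else → 4.5% → £0.35
Paperback novel £14.91: books and periodicals → 4.75% → £0.71
Total tax = £1.95 + £4.68 + £1.52 + £1.33 + £0.35 + £0.71 = £10.54

£10.54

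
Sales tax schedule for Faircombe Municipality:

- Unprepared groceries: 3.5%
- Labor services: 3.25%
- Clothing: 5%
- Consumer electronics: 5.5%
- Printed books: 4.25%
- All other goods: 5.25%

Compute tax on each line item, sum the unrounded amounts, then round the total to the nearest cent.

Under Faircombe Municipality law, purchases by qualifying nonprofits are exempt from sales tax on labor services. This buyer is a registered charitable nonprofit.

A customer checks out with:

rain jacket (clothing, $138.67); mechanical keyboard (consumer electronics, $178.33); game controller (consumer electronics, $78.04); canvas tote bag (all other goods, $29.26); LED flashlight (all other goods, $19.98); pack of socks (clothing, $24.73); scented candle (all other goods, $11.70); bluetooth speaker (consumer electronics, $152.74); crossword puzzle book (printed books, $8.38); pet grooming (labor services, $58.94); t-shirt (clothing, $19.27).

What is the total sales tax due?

Rain jacket $138.67: clothing → 5% → $6.9335
Mechanical keyboard $178.33: consumer electronics → 5.5% → $9.80815
Game controller $78.04: consumer electronics → 5.5% → $4.2922
Canvas tote bag $29.26: all other goods → 5.25% → $1.53615
LED flashlight $19.98: all other goods → 5.25% → $1.04895
Pack of socks $24.73: clothing → 5% → $1.2365
Scented candle $11.70: all other goods → 5.25% → $0.61425
Bluetooth speaker $152.74: consumer electronics → 5.5% → $8.4007
Crossword puzzle book $8.38: printed books → 4.25% → $0.35615
Pet grooming $58.94: labor services, buyer-exempt → 0% → $0.00
T-shirt $19.27: clothing → 5% → $0.9635
Unrounded tax sum = $35.19005 → $35.19

$35.19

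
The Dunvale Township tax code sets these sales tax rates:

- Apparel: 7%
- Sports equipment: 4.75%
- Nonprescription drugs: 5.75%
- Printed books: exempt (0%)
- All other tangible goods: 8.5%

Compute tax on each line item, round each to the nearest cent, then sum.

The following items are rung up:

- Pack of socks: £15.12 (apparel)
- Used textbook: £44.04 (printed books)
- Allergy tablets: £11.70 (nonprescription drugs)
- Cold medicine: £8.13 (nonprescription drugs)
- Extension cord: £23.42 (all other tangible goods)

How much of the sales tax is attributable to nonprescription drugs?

£1.14

Allergy tablets £11.70: nonprescription drugs → 5.75% → £0.67
Cold medicine £8.13: nonprescription drugs → 5.75% → £0.47
Tax on nonprescription drugs = £0.67 + £0.47 = £1.14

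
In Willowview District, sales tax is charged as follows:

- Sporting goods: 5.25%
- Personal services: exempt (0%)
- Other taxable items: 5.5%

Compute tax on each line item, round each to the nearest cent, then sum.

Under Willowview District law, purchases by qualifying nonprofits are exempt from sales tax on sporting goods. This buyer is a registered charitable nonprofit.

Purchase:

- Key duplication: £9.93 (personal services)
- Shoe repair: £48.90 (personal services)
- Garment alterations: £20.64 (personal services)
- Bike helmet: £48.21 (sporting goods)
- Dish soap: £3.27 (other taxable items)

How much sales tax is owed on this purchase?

£0.18

Key duplication £9.93: personal services → 0% → £0.00
Shoe repair £48.90: personal services → 0% → £0.00
Garment alterations £20.64: personal services → 0% → £0.00
Bike helmet £48.21: sporting goods, buyer-exempt → 0% → £0.00
Dish soap £3.27: other taxable items → 5.5% → £0.18
Total tax = £0.18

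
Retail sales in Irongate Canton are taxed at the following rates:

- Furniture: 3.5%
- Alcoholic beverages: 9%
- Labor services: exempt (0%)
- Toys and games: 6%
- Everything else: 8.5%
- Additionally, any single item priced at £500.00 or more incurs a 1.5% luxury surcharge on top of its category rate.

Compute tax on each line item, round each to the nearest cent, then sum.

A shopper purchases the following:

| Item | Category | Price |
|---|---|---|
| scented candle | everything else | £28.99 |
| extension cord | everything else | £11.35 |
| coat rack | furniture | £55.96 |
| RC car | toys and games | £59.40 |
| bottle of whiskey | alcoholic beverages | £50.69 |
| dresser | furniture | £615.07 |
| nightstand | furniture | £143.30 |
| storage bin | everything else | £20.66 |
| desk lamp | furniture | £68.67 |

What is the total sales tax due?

£53.43

Scented candle £28.99: everything else → 8.5% → £2.46
Extension cord £11.35: everything else → 8.5% → £0.96
Coat rack £55.96: furniture → 3.5% → £1.96
RC car £59.40: toys and games → 6% → £3.56
Bottle of whiskey £50.69: alcoholic beverages → 9% → £4.56
Dresser £615.07: furniture → 3.5% + 1.5% surcharge = 5% → £30.75
Nightstand £143.30: furniture → 3.5% → £5.02
Storage bin £20.66: everything else → 8.5% → £1.76
Desk lamp £68.67: furniture → 3.5% → £2.40
Total tax = £2.46 + £0.96 + £1.96 + £3.56 + £4.56 + £30.75 + £5.02 + £1.76 + £2.40 = £53.43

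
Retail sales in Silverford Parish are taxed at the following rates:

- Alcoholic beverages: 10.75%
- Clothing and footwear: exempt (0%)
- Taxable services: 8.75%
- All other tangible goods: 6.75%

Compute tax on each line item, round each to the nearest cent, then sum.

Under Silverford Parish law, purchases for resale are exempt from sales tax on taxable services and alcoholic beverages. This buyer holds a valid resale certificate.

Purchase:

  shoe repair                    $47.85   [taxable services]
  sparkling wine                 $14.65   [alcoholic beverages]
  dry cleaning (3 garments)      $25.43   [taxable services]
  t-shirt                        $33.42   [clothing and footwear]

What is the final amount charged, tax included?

Shoe repair $47.85: taxable services, buyer-exempt → 0% → $0.00
Sparkling wine $14.65: alcoholic beverages, buyer-exempt → 0% → $0.00
Dry cleaning (3 garments) $25.43: taxable services, buyer-exempt → 0% → $0.00
T-shirt $33.42: clothing and footwear → 0% → $0.00
Subtotal = $121.35; tax = $0.00; total due = $121.35

$121.35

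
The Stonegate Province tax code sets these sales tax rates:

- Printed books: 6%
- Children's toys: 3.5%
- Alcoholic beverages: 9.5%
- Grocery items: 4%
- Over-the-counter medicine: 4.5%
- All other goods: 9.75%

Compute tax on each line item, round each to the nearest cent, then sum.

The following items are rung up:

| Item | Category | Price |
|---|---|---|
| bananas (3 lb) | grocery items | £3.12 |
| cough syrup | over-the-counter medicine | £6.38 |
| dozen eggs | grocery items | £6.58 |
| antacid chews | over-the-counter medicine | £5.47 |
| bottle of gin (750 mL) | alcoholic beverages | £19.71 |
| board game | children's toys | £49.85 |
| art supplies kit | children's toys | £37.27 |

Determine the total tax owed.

£5.83

Bananas (3 lb) £3.12: grocery items → 4% → £0.12
Cough syrup £6.38: over-the-counter medicine → 4.5% → £0.29
Dozen eggs £6.58: grocery items → 4% → £0.26
Antacid chews £5.47: over-the-counter medicine → 4.5% → £0.25
Bottle of gin (750 mL) £19.71: alcoholic beverages → 9.5% → £1.87
Board game £49.85: children's toys → 3.5% → £1.74
Art supplies kit £37.27: children's toys → 3.5% → £1.30
Total tax = £0.12 + £0.29 + £0.26 + £0.25 + £1.87 + £1.74 + £1.30 = £5.83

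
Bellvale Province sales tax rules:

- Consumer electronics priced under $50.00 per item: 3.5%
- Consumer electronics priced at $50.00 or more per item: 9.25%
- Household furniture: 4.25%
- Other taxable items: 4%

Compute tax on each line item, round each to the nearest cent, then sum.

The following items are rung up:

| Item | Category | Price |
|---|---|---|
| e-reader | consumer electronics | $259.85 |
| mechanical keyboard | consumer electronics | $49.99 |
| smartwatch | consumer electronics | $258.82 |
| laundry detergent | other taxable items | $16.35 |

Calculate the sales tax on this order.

E-reader $259.85: consumer electronics, $50.00 or more → 9.25% → $24.04
Mechanical keyboard $49.99: consumer electronics, under $50.00 → 3.5% → $1.75
Smartwatch $258.82: consumer electronics, $50.00 or more → 9.25% → $23.94
Laundry detergent $16.35: other taxable items → 4% → $0.65
Total tax = $24.04 + $1.75 + $23.94 + $0.65 = $50.38

$50.38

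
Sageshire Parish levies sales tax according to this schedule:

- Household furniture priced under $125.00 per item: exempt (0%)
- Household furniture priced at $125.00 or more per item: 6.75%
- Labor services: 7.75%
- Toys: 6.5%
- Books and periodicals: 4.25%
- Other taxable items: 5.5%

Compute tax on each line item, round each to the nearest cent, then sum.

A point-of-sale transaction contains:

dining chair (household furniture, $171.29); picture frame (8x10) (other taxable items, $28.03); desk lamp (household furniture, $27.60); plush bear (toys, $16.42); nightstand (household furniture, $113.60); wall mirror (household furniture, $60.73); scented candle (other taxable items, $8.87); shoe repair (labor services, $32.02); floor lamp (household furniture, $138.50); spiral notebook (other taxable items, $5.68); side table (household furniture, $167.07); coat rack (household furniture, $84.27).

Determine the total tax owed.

$38.08

Dining chair $171.29: household furniture, $125.00 or more → 6.75% → $11.56
Picture frame (8x10) $28.03: other taxable items → 5.5% → $1.54
Desk lamp $27.60: household furniture, under $125.00 → 0% → $0.00
Plush bear $16.42: toys → 6.5% → $1.07
Nightstand $113.60: household furniture, under $125.00 → 0% → $0.00
Wall mirror $60.73: household furniture, under $125.00 → 0% → $0.00
Scented candle $8.87: other taxable items → 5.5% → $0.49
Shoe repair $32.02: labor services → 7.75% → $2.48
Floor lamp $138.50: household furniture, $125.00 or more → 6.75% → $9.35
Spiral notebook $5.68: other taxable items → 5.5% → $0.31
Side table $167.07: household furniture, $125.00 or more → 6.75% → $11.28
Coat rack $84.27: household furniture, under $125.00 → 0% → $0.00
Total tax = $11.56 + $1.54 + $1.07 + $0.49 + $2.48 + $9.35 + $0.31 + $11.28 = $38.08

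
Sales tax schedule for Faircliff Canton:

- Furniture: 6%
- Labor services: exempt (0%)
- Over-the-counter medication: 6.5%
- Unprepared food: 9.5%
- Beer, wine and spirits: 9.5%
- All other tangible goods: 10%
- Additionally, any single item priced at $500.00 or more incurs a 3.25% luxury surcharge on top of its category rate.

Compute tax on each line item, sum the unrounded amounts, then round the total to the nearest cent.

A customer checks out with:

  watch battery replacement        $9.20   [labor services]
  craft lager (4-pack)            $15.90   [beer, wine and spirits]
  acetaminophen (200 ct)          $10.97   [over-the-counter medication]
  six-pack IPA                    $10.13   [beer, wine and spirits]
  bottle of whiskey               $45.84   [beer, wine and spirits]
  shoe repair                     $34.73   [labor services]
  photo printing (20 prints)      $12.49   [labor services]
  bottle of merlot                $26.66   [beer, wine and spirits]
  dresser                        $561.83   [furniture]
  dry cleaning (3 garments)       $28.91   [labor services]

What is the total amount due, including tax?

$818.70

Watch battery replacement $9.20: labor services → 0% → $0.00
Craft lager (4-pack) $15.90: beer, wine and spirits → 9.5% → $1.5105
Acetaminophen (200 ct) $10.97: over-the-counter medication → 6.5% → $0.71305
Six-pack IPA $10.13: beer, wine and spirits → 9.5% → $0.96235
Bottle of whiskey $45.84: beer, wine and spirits → 9.5% → $4.3548
Shoe repair $34.73: labor services → 0% → $0.00
Photo printing (20 prints) $12.49: labor services → 0% → $0.00
Bottle of merlot $26.66: beer, wine and spirits → 9.5% → $2.5327
Dresser $561.83: furniture → 6% + 3.25% surcharge = 9.25% → $51.969275
Dry cleaning (3 garments) $28.91: labor services → 0% → $0.00
Subtotal = $756.66; unrounded tax = $62.042675 → $62.04; total due = $818.70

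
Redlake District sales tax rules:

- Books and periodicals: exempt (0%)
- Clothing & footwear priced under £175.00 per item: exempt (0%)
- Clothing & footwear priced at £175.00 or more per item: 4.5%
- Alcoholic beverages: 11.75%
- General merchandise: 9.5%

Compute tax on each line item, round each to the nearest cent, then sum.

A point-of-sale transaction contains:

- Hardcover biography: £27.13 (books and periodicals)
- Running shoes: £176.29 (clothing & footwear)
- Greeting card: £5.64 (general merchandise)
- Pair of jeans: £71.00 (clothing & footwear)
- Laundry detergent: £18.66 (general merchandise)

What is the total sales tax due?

Hardcover biography £27.13: books and periodicals → 0% → £0.00
Running shoes £176.29: clothing & footwear, £175.00 or more → 4.5% → £7.93
Greeting card £5.64: general merchandise → 9.5% → £0.54
Pair of jeans £71.00: clothing & footwear, under £175.00 → 0% → £0.00
Laundry detergent £18.66: general merchandise → 9.5% → £1.77
Total tax = £7.93 + £0.54 + £1.77 = £10.24

£10.24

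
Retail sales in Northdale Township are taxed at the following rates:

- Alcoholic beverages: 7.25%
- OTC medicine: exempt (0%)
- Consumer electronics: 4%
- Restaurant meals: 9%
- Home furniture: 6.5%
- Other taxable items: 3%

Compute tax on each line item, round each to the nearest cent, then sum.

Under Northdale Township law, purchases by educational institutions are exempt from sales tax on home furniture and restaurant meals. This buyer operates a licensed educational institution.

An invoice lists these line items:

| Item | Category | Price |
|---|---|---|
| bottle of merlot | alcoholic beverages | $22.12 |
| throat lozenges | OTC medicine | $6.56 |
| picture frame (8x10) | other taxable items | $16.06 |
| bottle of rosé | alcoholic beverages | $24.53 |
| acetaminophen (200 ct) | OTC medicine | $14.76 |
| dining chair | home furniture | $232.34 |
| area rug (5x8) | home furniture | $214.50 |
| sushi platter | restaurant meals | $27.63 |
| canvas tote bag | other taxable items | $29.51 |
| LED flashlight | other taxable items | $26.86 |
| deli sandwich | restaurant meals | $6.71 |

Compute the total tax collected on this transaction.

Bottle of merlot $22.12: alcoholic beverages → 7.25% → $1.60
Throat lozenges $6.56: OTC medicine → 0% → $0.00
Picture frame (8x10) $16.06: other taxable items → 3% → $0.48
Bottle of rosé $24.53: alcoholic beverages → 7.25% → $1.78
Acetaminophen (200 ct) $14.76: OTC medicine → 0% → $0.00
Dining chair $232.34: home furniture, buyer-exempt → 0% → $0.00
Area rug (5x8) $214.50: home furniture, buyer-exempt → 0% → $0.00
Sushi platter $27.63: restaurant meals, buyer-exempt → 0% → $0.00
Canvas tote bag $29.51: other taxable items → 3% → $0.89
LED flashlight $26.86: other taxable items → 3% → $0.81
Deli sandwich $6.71: restaurant meals, buyer-exempt → 0% → $0.00
Total tax = $1.60 + $0.48 + $1.78 + $0.89 + $0.81 = $5.56

$5.56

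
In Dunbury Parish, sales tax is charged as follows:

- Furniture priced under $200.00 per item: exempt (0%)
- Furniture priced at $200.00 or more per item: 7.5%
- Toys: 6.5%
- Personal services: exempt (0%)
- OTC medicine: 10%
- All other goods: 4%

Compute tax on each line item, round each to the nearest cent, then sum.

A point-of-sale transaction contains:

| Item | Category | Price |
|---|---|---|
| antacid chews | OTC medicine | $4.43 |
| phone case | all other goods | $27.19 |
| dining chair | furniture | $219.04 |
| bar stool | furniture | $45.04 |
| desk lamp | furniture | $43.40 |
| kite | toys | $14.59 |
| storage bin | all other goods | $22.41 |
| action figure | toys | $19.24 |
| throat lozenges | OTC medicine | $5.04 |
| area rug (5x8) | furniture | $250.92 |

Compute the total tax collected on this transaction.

$40.38

Antacid chews $4.43: OTC medicine → 10% → $0.44
Phone case $27.19: all other goods → 4% → $1.09
Dining chair $219.04: furniture, $200.00 or more → 7.5% → $16.43
Bar stool $45.04: furniture, under $200.00 → 0% → $0.00
Desk lamp $43.40: furniture, under $200.00 → 0% → $0.00
Kite $14.59: toys → 6.5% → $0.95
Storage bin $22.41: all other goods → 4% → $0.90
Action figure $19.24: toys → 6.5% → $1.25
Throat lozenges $5.04: OTC medicine → 10% → $0.50
Area rug (5x8) $250.92: furniture, $200.00 or more → 7.5% → $18.82
Total tax = $0.44 + $1.09 + $16.43 + $0.95 + $0.90 + $1.25 + $0.50 + $18.82 = $40.38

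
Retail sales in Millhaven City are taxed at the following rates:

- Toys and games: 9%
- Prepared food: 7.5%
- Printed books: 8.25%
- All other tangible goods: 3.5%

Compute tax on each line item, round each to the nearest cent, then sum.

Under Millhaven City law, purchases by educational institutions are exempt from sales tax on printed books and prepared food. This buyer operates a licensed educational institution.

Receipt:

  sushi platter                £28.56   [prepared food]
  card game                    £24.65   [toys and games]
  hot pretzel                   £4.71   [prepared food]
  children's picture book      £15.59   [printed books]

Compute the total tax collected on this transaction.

Sushi platter £28.56: prepared food, buyer-exempt → 0% → £0.00
Card game £24.65: toys and games → 9% → £2.22
Hot pretzel £4.71: prepared food, buyer-exempt → 0% → £0.00
Children's picture book £15.59: printed books, buyer-exempt → 0% → £0.00
Total tax = £2.22

£2.22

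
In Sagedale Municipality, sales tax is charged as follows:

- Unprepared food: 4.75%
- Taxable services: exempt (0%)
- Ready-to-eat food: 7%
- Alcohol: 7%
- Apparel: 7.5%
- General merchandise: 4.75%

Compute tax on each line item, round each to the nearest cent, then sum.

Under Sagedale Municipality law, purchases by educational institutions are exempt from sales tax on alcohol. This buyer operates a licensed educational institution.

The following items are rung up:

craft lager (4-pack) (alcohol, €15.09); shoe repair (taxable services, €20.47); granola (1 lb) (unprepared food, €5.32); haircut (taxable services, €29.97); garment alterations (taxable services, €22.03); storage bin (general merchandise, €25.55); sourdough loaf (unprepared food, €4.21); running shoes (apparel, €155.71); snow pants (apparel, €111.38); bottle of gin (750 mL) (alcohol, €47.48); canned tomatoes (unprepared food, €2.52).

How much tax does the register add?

€21.81

Craft lager (4-pack) €15.09: alcohol, buyer-exempt → 0% → €0.00
Shoe repair €20.47: taxable services → 0% → €0.00
Granola (1 lb) €5.32: unprepared food → 4.75% → €0.25
Haircut €29.97: taxable services → 0% → €0.00
Garment alterations €22.03: taxable services → 0% → €0.00
Storage bin €25.55: general merchandise → 4.75% → €1.21
Sourdough loaf €4.21: unprepared food → 4.75% → €0.20
Running shoes €155.71: apparel → 7.5% → €11.68
Snow pants €111.38: apparel → 7.5% → €8.35
Bottle of gin (750 mL) €47.48: alcohol, buyer-exempt → 0% → €0.00
Canned tomatoes €2.52: unprepared food → 4.75% → €0.12
Total tax = €0.25 + €1.21 + €0.20 + €11.68 + €8.35 + €0.12 = €21.81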